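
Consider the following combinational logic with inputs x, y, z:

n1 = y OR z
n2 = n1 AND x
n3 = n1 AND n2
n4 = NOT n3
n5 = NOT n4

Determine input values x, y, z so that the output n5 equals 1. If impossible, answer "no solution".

x=1, y=1, z=0

n5 = NOT n4 must be 1, so n4 = 0.
Check with x=1, y=1, z=0:
n1 = y OR z = 1 OR 0 = 1
n2 = n1 AND x = 1 AND 1 = 1
n3 = n1 AND n2 = 1 AND 1 = 1
n4 = NOT n3 = NOT 1 = 0
n5 = NOT n4 = NOT 0 = 1
So n5 = 1 as required.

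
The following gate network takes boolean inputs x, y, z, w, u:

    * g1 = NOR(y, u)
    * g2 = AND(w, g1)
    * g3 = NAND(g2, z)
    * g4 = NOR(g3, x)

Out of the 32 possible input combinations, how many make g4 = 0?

31

g4 = NOR(g3, x) must be 0, so at least one of g3, x is 1.
Enumerating the 32 input combinations, 31 give g4 = 0 and 1 give g4 = 1.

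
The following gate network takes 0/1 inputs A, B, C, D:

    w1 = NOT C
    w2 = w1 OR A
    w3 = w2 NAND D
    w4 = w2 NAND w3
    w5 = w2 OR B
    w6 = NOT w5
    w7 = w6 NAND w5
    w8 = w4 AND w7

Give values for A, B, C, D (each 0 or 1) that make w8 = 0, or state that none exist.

Check with A=1, B=1, C=0, D=0:
w1 = NOT C = NOT 0 = 1
w2 = w1 OR A = 1 OR 1 = 1
w3 = w2 NAND D = 1 NAND 0 = 1
w4 = w2 NAND w3 = 1 NAND 1 = 0
w5 = w2 OR B = 1 OR 1 = 1
w6 = NOT w5 = NOT 1 = 0
w7 = w6 NAND w5 = 0 NAND 1 = 1
w8 = w4 AND w7 = 0 AND 1 = 0
So w8 = 0 as required.

A=1, B=1, C=0, D=0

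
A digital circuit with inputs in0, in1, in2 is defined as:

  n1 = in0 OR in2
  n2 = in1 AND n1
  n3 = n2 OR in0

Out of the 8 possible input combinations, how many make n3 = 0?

n3 = n2 OR in0 must be 0, so both n2 = 0 and in0 = 0.
Satisfying assignments:
  in0=0, in1=0, in2=0
  in0=0, in1=0, in2=1
  in0=0, in1=1, in2=0

3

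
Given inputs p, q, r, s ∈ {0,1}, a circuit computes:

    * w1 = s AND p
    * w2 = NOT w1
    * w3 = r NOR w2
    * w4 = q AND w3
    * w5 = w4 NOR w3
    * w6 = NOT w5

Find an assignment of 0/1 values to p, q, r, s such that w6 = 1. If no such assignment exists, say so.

p=1 q=0 r=0 s=1

w6 = NOT w5 must be 1, so w5 = 0.
w5 = w4 NOR w3 must be 0, so at least one of w4, w3 is 1.
Check with p=1 q=0 r=0 s=1:
w1 = s AND p = 1 AND 1 = 1
w2 = NOT w1 = NOT 1 = 0
w3 = r NOR w2 = 0 NOR 0 = 1
w4 = q AND w3 = 0 AND 1 = 0
w5 = w4 NOR w3 = 0 NOR 1 = 0
w6 = NOT w5 = NOT 0 = 1
So w6 = 1 as required.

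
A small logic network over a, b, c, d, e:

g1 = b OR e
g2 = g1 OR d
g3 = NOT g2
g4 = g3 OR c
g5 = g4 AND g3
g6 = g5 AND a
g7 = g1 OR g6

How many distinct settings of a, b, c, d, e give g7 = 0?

6

g7 = g1 OR g6 must be 0, so both g1 = 0 and g6 = 0.
g1 = b OR e must be 0, so both b = 0 and e = 0.
g6 = g5 AND a must be 0, so at least one of g5, a is 0.
Satisfying assignments:
  a=0, b=0, c=0, d=0, e=0
  a=0, b=0, c=0, d=1, e=0
  a=0, b=0, c=1, d=0, e=0
  a=0, b=0, c=1, d=1, e=0
  a=1, b=0, c=0, d=1, e=0
  a=1, b=0, c=1, d=1, e=0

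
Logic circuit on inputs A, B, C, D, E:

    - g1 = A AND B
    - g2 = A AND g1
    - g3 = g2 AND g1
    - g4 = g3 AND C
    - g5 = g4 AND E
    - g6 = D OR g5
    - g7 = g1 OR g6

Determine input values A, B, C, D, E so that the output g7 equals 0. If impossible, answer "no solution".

Check with A=1, B=0, C=0, D=0, E=0:
g1 = A AND B = 1 AND 0 = 0
g2 = A AND g1 = 1 AND 0 = 0
g3 = g2 AND g1 = 0 AND 0 = 0
g4 = g3 AND C = 0 AND 0 = 0
g5 = g4 AND E = 0 AND 0 = 0
g6 = D OR g5 = 0 OR 0 = 0
g7 = g1 OR g6 = 0 OR 0 = 0
So g7 = 0 as required.

A=1, B=0, C=0, D=0, E=0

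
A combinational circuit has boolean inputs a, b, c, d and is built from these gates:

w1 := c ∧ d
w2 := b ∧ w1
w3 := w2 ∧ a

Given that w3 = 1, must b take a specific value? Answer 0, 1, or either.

1

w3 = w2 ∧ a must be 1, so both w2 = 1 and a = 1.
w2 = b ∧ w1 must be 1, so both b = 1 and w1 = 1.
w1 = c ∧ d must be 1, so both c = 1 and d = 1.
Every assignment with w3 = 1 has b = 1; there are 1 such assignment(s).
  a=1, b=1, c=1, d=1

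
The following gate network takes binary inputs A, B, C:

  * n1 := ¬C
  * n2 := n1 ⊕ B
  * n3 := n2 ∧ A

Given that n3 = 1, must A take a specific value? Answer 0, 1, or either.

1

n3 = n2 ∧ A must be 1, so both n2 = 1 and A = 1.
Every assignment with n3 = 1 has A = 1; there are 2 such assignment(s).
  A=1, B=0, C=0
  A=1, B=1, C=1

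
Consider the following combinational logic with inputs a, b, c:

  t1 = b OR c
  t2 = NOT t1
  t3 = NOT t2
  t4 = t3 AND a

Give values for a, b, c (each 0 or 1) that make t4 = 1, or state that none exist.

a=1, b=1, c=0

t4 = t3 AND a must be 1, so both t3 = 1 and a = 1.
t3 = NOT t2 must be 1, so t2 = 0.
t2 = NOT t1 must be 0, so t1 = 1.
Check with a=1, b=1, c=0:
t1 = b OR c = 1 OR 0 = 1
t2 = NOT t1 = NOT 1 = 0
t3 = NOT t2 = NOT 0 = 1
t4 = t3 AND a = 1 AND 1 = 1
So t4 = 1 as required.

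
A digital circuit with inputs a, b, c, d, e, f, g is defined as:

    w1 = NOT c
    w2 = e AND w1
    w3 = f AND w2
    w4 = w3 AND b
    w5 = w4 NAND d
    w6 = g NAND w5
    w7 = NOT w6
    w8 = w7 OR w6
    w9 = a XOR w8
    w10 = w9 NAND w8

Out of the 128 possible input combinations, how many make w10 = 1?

64

w10 = w9 NAND w8 must be 1, so at least one of w9, w8 is 0.
Enumerating the 128 input combinations, 64 give w10 = 1 and 64 give w10 = 0.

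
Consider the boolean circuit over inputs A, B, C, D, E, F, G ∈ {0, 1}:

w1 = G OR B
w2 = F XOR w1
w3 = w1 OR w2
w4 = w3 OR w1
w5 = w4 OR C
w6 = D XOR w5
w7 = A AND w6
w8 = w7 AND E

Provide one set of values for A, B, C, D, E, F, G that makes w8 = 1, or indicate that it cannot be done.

A=1, B=1, C=0, D=0, E=1, F=0, G=0

Check with A=1, B=1, C=0, D=0, E=1, F=0, G=0:
w1 = G OR B = 0 OR 1 = 1
w2 = F XOR w1 = 0 XOR 1 = 1
w3 = w1 OR w2 = 1 OR 1 = 1
w4 = w3 OR w1 = 1 OR 1 = 1
w5 = w4 OR C = 1 OR 0 = 1
w6 = D XOR w5 = 0 XOR 1 = 1
w7 = A AND w6 = 1 AND 1 = 1
w8 = w7 AND E = 1 AND 1 = 1
So w8 = 1 as required.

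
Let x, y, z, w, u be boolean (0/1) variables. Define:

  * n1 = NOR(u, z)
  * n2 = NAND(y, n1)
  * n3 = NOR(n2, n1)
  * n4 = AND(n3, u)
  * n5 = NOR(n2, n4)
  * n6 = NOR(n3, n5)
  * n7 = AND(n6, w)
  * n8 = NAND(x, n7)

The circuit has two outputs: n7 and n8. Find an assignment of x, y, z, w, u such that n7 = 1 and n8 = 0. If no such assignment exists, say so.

x=1, y=0, z=0, w=1, u=0

Check with x=1, y=0, z=0, w=1, u=0:
n1 = NOR(u, z) = NOR(0, 0) = 1
n2 = NAND(y, n1) = NAND(0, 1) = 1
n3 = NOR(n2, n1) = NOR(1, 1) = 0
n4 = AND(n3, u) = AND(0, 0) = 0
n5 = NOR(n2, n4) = NOR(1, 0) = 0
n6 = NOR(n3, n5) = NOR(0, 0) = 1
n7 = AND(n6, w) = AND(1, 1) = 1
n8 = NAND(x, n7) = NAND(1, 1) = 0
So n7 = 1 and n8 = 0.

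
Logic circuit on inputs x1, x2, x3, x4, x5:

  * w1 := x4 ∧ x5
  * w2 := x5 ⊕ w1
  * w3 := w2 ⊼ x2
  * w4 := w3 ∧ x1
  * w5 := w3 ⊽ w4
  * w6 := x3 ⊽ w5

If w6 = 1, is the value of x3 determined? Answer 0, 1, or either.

0

w6 = x3 ⊽ w5 must be 1, so both x3 = 0 and w5 = 0.
w5 = w3 ⊽ w4 must be 0, so at least one of w3, w4 is 1.
Every assignment with w6 = 1 has x3 = 0; there are 14 such assignment(s).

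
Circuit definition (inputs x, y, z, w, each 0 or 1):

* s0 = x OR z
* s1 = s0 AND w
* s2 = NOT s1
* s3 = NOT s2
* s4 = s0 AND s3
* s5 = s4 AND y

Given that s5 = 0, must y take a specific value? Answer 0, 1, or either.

Both values of y occur among assignments with s5 = 0:
  y=0: x=0, y=0, z=0, w=0
  y=1: x=0, y=1, z=0, w=0

either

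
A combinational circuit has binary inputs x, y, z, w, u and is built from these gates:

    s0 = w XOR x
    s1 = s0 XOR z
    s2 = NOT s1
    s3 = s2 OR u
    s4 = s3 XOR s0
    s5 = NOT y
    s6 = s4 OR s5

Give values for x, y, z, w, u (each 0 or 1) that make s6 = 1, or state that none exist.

x=0, y=0, z=1, w=1, u=0

s6 = s4 OR s5 must be 1, so at least one of s4, s5 is 1.
Check with x=0, y=0, z=1, w=1, u=0:
s0 = w XOR x = 1 XOR 0 = 1
s1 = s0 XOR z = 1 XOR 1 = 0
s2 = NOT s1 = NOT 0 = 1
s3 = s2 OR u = 1 OR 0 = 1
s4 = s3 XOR s0 = 1 XOR 1 = 0
s5 = NOT y = NOT 0 = 1
s6 = s4 OR s5 = 0 OR 1 = 1
So s6 = 1 as required.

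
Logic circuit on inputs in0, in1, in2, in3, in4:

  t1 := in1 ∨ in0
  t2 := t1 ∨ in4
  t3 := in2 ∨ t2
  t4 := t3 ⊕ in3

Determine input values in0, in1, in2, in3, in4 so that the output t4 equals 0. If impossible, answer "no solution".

t4 = t3 ⊕ in3 must be 0, so t3 and in3 are equal.
Check with in0=1, in1=0, in2=0, in3=1, in4=1:
t1 = in1 ∨ in0 = 0 ∨ 1 = 1
t2 = t1 ∨ in4 = 1 ∨ 1 = 1
t3 = in2 ∨ t2 = 0 ∨ 1 = 1
t4 = t3 ⊕ in3 = 1 ⊕ 1 = 0
So t4 = 0 as required.

in0=1, in1=0, in2=0, in3=1, in4=1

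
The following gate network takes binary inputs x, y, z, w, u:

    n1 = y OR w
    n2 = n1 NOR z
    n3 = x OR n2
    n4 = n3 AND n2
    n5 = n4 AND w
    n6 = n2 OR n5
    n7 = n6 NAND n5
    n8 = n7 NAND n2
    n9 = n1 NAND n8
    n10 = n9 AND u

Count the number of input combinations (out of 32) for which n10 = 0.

n10 = n9 AND u must be 0, so at least one of n9, u is 0.
Enumerating the 32 input combinations, 28 give n10 = 0 and 4 give n10 = 1.

28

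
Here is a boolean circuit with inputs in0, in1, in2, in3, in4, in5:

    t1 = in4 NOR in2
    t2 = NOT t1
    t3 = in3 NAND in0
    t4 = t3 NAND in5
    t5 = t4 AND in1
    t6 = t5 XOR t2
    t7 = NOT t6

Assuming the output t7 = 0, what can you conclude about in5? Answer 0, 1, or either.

either

Both values of in5 occur among assignments with t7 = 0:
  in5=0: in0=0, in1=0, in2=0, in3=0, in4=1, in5=0
  in5=1: in0=0, in1=0, in2=0, in3=0, in4=1, in5=1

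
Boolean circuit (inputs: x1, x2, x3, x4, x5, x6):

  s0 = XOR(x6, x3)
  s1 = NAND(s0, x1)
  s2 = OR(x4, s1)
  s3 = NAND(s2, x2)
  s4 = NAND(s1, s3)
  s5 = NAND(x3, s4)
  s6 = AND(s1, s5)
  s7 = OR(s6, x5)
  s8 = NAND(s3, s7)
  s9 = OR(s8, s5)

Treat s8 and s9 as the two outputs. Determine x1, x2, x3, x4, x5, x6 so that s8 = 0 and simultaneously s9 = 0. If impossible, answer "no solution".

x1=1, x2=1, x3=1, x4=0, x5=1, x6=0

Check with x1=1, x2=1, x3=1, x4=0, x5=1, x6=0:
s0 = XOR(x6, x3) = XOR(0, 1) = 1
s1 = NAND(s0, x1) = NAND(1, 1) = 0
s2 = OR(x4, s1) = OR(0, 0) = 0
s3 = NAND(s2, x2) = NAND(0, 1) = 1
s4 = NAND(s1, s3) = NAND(0, 1) = 1
s5 = NAND(x3, s4) = NAND(1, 1) = 0
s6 = AND(s1, s5) = AND(0, 0) = 0
s7 = OR(s6, x5) = OR(0, 1) = 1
s8 = NAND(s3, s7) = NAND(1, 1) = 0
s9 = OR(s8, s5) = OR(0, 0) = 0
So s8 = 0 and s9 = 0.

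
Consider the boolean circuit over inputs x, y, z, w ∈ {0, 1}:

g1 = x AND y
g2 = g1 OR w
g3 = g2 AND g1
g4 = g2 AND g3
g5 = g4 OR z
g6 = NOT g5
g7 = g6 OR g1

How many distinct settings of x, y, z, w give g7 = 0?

g7 = g6 OR g1 must be 0, so both g6 = 0 and g1 = 0.
g6 = NOT g5 must be 0, so g5 = 1.
Enumerating the 16 input combinations, 6 give g7 = 0 and 10 give g7 = 1.

6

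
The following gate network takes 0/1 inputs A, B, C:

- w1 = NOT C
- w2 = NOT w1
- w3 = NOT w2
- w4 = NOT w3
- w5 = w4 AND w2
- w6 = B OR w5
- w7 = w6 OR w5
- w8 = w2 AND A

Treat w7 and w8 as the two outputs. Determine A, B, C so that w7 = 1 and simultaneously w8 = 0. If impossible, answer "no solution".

A=1, B=1, C=0

Check with A=1, B=1, C=0:
w1 = NOT C = NOT 0 = 1
w2 = NOT w1 = NOT 1 = 0
w3 = NOT w2 = NOT 0 = 1
w4 = NOT w3 = NOT 1 = 0
w5 = w4 AND w2 = 0 AND 0 = 0
w6 = B OR w5 = 1 OR 0 = 1
w7 = w6 OR w5 = 1 OR 0 = 1
w8 = w2 AND A = 0 AND 1 = 0
So w7 = 1 and w8 = 0.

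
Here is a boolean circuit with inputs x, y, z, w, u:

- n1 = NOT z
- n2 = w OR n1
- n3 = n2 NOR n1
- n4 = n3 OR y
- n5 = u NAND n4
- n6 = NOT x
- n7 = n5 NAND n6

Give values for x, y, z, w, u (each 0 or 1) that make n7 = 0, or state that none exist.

x=0, y=0, z=1, w=0, u=0

Check with x=0, y=0, z=1, w=0, u=0:
n1 = NOT z = NOT 1 = 0
n2 = w OR n1 = 0 OR 0 = 0
n3 = n2 NOR n1 = 0 NOR 0 = 1
n4 = n3 OR y = 1 OR 0 = 1
n5 = u NAND n4 = 0 NAND 1 = 1
n6 = NOT x = NOT 0 = 1
n7 = n5 NAND n6 = 1 NAND 1 = 0
So n7 = 0 as required.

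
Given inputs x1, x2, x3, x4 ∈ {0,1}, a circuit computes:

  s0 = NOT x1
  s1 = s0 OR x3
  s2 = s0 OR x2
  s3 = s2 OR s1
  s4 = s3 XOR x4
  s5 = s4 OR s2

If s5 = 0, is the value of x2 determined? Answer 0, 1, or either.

s5 = s4 OR s2 must be 0, so both s4 = 0 and s2 = 0.
Every assignment with s5 = 0 has x2 = 0; there are 2 such assignment(s).
  x1=1, x2=0, x3=0, x4=0
  x1=1, x2=0, x3=1, x4=1

0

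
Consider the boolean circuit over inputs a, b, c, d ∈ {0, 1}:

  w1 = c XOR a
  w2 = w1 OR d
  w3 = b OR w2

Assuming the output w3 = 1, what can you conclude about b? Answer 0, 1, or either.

either

Both values of b occur among assignments with w3 = 1:
  b=0: a=0, b=0, c=0, d=1
  b=1: a=0, b=1, c=0, d=0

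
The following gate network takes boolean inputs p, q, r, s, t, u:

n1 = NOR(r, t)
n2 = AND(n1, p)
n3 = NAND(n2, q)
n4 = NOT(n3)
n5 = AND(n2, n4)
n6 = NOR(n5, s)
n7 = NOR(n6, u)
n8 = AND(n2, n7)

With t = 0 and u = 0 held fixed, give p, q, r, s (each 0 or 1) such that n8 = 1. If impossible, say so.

p=1 q=0 r=0 s=1

Check with t = 0 and u = 0 and p=1, q=0, r=0, s=1:
n1 = NOR(r, t) = NOR(0, 0) = 1
n2 = AND(n1, p) = AND(1, 1) = 1
n3 = NAND(n2, q) = NAND(1, 0) = 1
n4 = NOT(n3) = NOT 1 = 0
n5 = AND(n2, n4) = AND(1, 0) = 0
n6 = NOR(n5, s) = NOR(0, 1) = 0
n7 = NOR(n6, u) = NOR(0, 0) = 1
n8 = AND(n2, n7) = AND(1, 1) = 1
So n8 = 1.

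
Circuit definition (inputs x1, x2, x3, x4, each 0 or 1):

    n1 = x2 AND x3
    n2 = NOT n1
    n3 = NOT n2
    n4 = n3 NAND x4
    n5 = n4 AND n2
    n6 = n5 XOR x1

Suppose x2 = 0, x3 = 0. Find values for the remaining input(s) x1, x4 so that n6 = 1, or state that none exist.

n6 = n5 XOR x1 must be 1, so n5 and x1 differ.
Check with x2 = 0, x3 = 0 and x1=0, x4=1:
n1 = x2 AND x3 = 0 AND 0 = 0
n2 = NOT n1 = NOT 0 = 1
n3 = NOT n2 = NOT 1 = 0
n4 = n3 NAND x4 = 0 NAND 1 = 1
n5 = n4 AND n2 = 1 AND 1 = 1
n6 = n5 XOR x1 = 1 XOR 0 = 1
So n6 = 1.

x1=0, x4=1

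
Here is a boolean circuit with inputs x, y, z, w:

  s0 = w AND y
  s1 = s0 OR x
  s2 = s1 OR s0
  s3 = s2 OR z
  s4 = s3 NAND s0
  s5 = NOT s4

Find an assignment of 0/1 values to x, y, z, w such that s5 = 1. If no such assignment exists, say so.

x=0 y=1 z=1 w=1

s5 = NOT s4 must be 1, so s4 = 0.
s4 = s3 NAND s0 must be 0, so both s3 = 1 and s0 = 1.
Check with x=0 y=1 z=1 w=1:
s0 = w AND y = 1 AND 1 = 1
s1 = s0 OR x = 1 OR 0 = 1
s2 = s1 OR s0 = 1 OR 1 = 1
s3 = s2 OR z = 1 OR 1 = 1
s4 = s3 NAND s0 = 1 NAND 1 = 0
s5 = NOT s4 = NOT 0 = 1
So s5 = 1 as required.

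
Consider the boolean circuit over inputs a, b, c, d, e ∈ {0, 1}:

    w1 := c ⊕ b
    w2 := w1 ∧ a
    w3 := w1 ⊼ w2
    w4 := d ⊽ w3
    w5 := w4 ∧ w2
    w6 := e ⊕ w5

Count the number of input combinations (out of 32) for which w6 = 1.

w6 = e ⊕ w5 must be 1, so e and w5 differ.
Enumerating the 32 input combinations, 16 give w6 = 1 and 16 give w6 = 0.

16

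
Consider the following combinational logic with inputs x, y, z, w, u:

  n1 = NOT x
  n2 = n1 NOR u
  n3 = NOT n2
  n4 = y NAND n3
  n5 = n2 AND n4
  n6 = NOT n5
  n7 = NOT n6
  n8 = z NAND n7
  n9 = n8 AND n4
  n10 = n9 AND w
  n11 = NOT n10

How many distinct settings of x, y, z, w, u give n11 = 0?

n11 = NOT n10 must be 0, so n10 = 1.
Enumerating the 32 input combinations, 8 give n11 = 0 and 24 give n11 = 1.

8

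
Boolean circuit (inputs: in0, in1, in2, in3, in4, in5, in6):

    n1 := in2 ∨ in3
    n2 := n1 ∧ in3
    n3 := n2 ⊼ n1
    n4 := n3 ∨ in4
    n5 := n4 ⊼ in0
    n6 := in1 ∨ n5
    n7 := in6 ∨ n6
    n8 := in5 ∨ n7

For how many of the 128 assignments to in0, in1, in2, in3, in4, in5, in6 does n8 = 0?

6

n8 = in5 ∨ n7 must be 0, so both in5 = 0 and n7 = 0.
n7 = in6 ∨ n6 must be 0, so both in6 = 0 and n6 = 0.
Enumerating the 128 input combinations, 6 give n8 = 0 and 122 give n8 = 1.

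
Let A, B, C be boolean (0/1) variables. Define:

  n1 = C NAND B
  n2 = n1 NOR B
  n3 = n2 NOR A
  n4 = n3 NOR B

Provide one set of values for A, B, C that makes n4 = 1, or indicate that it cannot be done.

Check with A=1 B=0 C=1:
n1 = C NAND B = 1 NAND 0 = 1
n2 = n1 NOR B = 1 NOR 0 = 0
n3 = n2 NOR A = 0 NOR 1 = 0
n4 = n3 NOR B = 0 NOR 0 = 1
So n4 = 1 as required.

A=1 B=0 C=1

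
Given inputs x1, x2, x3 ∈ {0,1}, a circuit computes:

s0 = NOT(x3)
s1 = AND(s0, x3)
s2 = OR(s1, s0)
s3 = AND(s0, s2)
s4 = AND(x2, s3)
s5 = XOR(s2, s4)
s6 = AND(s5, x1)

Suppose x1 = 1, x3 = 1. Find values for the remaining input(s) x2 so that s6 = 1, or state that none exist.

With x1 = 1, x3 = 1 fixed, none of the 2 settings of x2 give s6 = 1.
For example, with x2=0:
s0 = NOT(x3) = NOT 1 = 0
s1 = AND(s0, x3) = AND(0, 1) = 0
s2 = OR(s1, s0) = OR(0, 0) = 0
s3 = AND(s0, s2) = AND(0, 0) = 0
s4 = AND(x2, s3) = AND(0, 0) = 0
s5 = XOR(s2, s4) = XOR(0, 0) = 0
s6 = AND(s5, x1) = AND(0, 1) = 0
giving s6 = 0 ≠ 1.

no solution exists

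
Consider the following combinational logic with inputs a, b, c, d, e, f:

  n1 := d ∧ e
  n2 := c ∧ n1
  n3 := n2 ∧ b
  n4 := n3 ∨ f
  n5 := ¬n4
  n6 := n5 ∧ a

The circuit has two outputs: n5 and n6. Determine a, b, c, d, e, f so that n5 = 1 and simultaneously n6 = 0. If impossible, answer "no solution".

a=0, b=1, c=0, d=1, e=0, f=0

Check with a=0, b=1, c=0, d=1, e=0, f=0:
n1 = d ∧ e = 1 ∧ 0 = 0
n2 = c ∧ n1 = 0 ∧ 0 = 0
n3 = n2 ∧ b = 0 ∧ 1 = 0
n4 = n3 ∨ f = 0 ∨ 0 = 0
n5 = ¬n4 = ¬0 = 1
n6 = n5 ∧ a = 1 ∧ 0 = 0
So n5 = 1 and n6 = 0.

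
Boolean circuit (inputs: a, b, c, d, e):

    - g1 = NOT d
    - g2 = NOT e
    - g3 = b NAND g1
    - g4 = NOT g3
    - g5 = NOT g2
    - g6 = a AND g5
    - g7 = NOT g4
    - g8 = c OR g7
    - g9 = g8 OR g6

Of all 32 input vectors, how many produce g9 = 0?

g9 = g8 OR g6 must be 0, so both g8 = 0 and g6 = 0.
g8 = c OR g7 must be 0, so both c = 0 and g7 = 0.
g6 = a AND g5 must be 0, so at least one of a, g5 is 0.
Enumerating the 32 input combinations, 3 give g9 = 0 and 29 give g9 = 1.

3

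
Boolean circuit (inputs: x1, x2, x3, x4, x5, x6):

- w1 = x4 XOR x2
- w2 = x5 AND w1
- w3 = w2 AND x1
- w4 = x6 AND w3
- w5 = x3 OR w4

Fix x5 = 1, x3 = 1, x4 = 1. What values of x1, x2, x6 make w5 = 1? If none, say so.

w5 = x3 OR w4 must be 1, so at least one of x3, w4 is 1.
Check with x5 = 1, x3 = 1, x4 = 1 and x1=1, x2=0, x6=1:
w1 = x4 XOR x2 = 1 XOR 0 = 1
w2 = x5 AND w1 = 1 AND 1 = 1
w3 = w2 AND x1 = 1 AND 1 = 1
w4 = x6 AND w3 = 1 AND 1 = 1
w5 = x3 OR w4 = 1 OR 1 = 1
So w5 = 1.

x1=1 x2=0 x6=1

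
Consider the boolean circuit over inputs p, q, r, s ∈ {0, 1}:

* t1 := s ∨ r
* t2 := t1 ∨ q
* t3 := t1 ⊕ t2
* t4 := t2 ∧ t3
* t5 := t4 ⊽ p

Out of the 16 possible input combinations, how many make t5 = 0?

9

t5 = t4 ⊽ p must be 0, so at least one of t4, p is 1.
Enumerating the 16 input combinations, 9 give t5 = 0 and 7 give t5 = 1.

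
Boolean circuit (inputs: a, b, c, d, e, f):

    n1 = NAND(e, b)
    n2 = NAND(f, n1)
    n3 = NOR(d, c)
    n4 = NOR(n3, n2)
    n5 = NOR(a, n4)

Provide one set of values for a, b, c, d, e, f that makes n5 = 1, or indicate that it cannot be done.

a=0, b=1, c=0, d=0, e=0, f=0

n5 = NOR(a, n4) must be 1, so both a = 0 and n4 = 0.
n4 = NOR(n3, n2) must be 0, so at least one of n3, n2 is 1.
Check with a=0, b=1, c=0, d=0, e=0, f=0:
n1 = NAND(e, b) = NAND(0, 1) = 1
n2 = NAND(f, n1) = NAND(0, 1) = 1
n3 = NOR(d, c) = NOR(0, 0) = 1
n4 = NOR(n3, n2) = NOR(1, 1) = 0
n5 = NOR(a, n4) = NOR(0, 0) = 1
So n5 = 1 as required.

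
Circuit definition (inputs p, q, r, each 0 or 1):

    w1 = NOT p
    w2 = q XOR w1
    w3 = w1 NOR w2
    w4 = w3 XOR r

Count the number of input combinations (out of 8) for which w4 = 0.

w4 = w3 XOR r must be 0, so w3 and r are equal.
Enumerating the 8 input combinations, 4 give w4 = 0 and 4 give w4 = 1.

4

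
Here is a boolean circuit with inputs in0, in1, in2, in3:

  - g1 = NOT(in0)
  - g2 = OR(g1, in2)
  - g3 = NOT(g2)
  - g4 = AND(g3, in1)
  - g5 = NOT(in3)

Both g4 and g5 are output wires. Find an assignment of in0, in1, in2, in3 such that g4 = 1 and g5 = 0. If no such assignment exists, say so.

Check with in0=1, in1=1, in2=0, in3=1:
g1 = NOT(in0) = NOT 1 = 0
g2 = OR(g1, in2) = OR(0, 0) = 0
g3 = NOT(g2) = NOT 0 = 1
g4 = AND(g3, in1) = AND(1, 1) = 1
g5 = NOT(in3) = NOT 1 = 0
So g4 = 1 and g5 = 0.

in0=1, in1=1, in2=0, in3=1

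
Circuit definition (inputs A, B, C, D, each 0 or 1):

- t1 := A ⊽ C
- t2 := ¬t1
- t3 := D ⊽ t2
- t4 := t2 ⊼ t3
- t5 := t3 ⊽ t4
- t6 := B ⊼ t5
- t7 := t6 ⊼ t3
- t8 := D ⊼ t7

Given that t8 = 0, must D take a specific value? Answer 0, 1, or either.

t8 = D ⊼ t7 must be 0, so both D = 1 and t7 = 1.
t7 = t6 ⊼ t3 must be 1, so at least one of t6, t3 is 0.
Every assignment with t8 = 0 has D = 1; there are 8 such assignment(s).

1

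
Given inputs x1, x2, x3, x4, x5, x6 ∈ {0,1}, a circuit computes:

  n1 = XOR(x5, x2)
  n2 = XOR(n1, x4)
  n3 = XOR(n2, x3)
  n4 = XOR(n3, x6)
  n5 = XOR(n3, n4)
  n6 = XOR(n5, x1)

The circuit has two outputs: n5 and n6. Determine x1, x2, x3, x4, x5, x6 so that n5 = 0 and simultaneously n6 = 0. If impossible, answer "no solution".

x1=0, x2=0, x3=1, x4=0, x5=1, x6=0

Check with x1=0, x2=0, x3=1, x4=0, x5=1, x6=0:
n1 = XOR(x5, x2) = XOR(1, 0) = 1
n2 = XOR(n1, x4) = XOR(1, 0) = 1
n3 = XOR(n2, x3) = XOR(1, 1) = 0
n4 = XOR(n3, x6) = XOR(0, 0) = 0
n5 = XOR(n3, n4) = XOR(0, 0) = 0
n6 = XOR(n5, x1) = XOR(0, 0) = 0
So n5 = 0 and n6 = 0.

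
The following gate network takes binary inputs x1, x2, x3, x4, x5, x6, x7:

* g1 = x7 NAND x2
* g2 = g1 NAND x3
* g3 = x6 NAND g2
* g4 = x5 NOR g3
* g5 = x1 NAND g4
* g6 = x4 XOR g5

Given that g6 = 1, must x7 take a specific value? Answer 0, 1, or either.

either

Both values of x7 occur among assignments with g6 = 1:
  x7=0: x1=0, x2=0, x3=0, x4=0, x5=0, x6=0, x7=0
  x7=1: x1=0, x2=0, x3=0, x4=0, x5=0, x6=0, x7=1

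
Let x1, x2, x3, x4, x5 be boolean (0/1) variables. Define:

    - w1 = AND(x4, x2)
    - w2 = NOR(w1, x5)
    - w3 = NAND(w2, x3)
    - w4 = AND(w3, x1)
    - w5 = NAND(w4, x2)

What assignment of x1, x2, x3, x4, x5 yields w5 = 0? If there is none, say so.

w5 = NAND(w4, x2) must be 0, so both w4 = 1 and x2 = 1.
Check with x1=1 x2=1 x3=0 x4=0 x5=1:
w1 = AND(x4, x2) = AND(0, 1) = 0
w2 = NOR(w1, x5) = NOR(0, 1) = 0
w3 = NAND(w2, x3) = NAND(0, 0) = 1
w4 = AND(w3, x1) = AND(1, 1) = 1
w5 = NAND(w4, x2) = NAND(1, 1) = 0
So w5 = 0 as required.

x1=1 x2=1 x3=0 x4=0 x5=1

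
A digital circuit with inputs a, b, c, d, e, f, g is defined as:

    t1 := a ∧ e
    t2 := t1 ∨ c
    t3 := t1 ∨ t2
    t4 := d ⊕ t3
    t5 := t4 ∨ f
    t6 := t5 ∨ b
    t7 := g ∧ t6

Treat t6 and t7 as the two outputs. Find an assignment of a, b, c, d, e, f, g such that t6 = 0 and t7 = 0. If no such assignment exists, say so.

a=0, b=0, c=0, d=0, e=0, f=0, g=0

Check with a=0, b=0, c=0, d=0, e=0, f=0, g=0:
t1 = a ∧ e = 0 ∧ 0 = 0
t2 = t1 ∨ c = 0 ∨ 0 = 0
t3 = t1 ∨ t2 = 0 ∨ 0 = 0
t4 = d ⊕ t3 = 0 ⊕ 0 = 0
t5 = t4 ∨ f = 0 ∨ 0 = 0
t6 = t5 ∨ b = 0 ∨ 0 = 0
t7 = g ∧ t6 = 0 ∧ 0 = 0
So t6 = 0 and t7 = 0.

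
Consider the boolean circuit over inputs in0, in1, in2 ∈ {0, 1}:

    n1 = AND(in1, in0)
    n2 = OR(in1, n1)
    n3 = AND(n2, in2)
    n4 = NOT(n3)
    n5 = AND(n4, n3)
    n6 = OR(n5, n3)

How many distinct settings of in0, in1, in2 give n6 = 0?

n6 = OR(n5, n3) must be 0, so both n5 = 0 and n3 = 0.
n5 = AND(n4, n3) must be 0, so at least one of n4, n3 is 0.
Satisfying assignments:
  in0=0, in1=0, in2=0
  in0=0, in1=0, in2=1
  in0=0, in1=1, in2=0
  in0=1, in1=0, in2=0
  in0=1, in1=0, in2=1
  in0=1, in1=1, in2=0

6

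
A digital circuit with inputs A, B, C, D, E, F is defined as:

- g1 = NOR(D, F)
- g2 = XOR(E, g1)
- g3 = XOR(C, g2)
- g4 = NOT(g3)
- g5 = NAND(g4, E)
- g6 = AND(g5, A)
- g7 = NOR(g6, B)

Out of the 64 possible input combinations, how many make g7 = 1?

g7 = NOR(g6, B) must be 1, so both g6 = 0 and B = 0.
Enumerating the 64 input combinations, 20 give g7 = 1 and 44 give g7 = 0.

20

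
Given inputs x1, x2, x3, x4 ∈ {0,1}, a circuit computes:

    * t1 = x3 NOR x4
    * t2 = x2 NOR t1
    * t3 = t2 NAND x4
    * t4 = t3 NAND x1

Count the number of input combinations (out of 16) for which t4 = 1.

10

t4 = t3 NAND x1 must be 1, so at least one of t3, x1 is 0.
Enumerating the 16 input combinations, 10 give t4 = 1 and 6 give t4 = 0.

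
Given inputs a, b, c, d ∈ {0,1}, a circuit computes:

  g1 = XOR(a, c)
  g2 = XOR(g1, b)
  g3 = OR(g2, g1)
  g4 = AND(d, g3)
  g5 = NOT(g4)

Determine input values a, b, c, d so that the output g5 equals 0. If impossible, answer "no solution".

Check with a=1, b=1, c=1, d=1:
g1 = XOR(a, c) = XOR(1, 1) = 0
g2 = XOR(g1, b) = XOR(0, 1) = 1
g3 = OR(g2, g1) = OR(1, 0) = 1
g4 = AND(d, g3) = AND(1, 1) = 1
g5 = NOT(g4) = NOT 1 = 0
So g5 = 0 as required.

a=1, b=1, c=1, d=1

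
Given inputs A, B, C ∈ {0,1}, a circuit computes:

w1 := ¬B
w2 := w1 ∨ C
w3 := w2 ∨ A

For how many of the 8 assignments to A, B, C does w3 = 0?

w3 = w2 ∨ A must be 0, so both w2 = 0 and A = 0.
Enumerating the 8 input combinations, 1 give w3 = 0 and 7 give w3 = 1.

1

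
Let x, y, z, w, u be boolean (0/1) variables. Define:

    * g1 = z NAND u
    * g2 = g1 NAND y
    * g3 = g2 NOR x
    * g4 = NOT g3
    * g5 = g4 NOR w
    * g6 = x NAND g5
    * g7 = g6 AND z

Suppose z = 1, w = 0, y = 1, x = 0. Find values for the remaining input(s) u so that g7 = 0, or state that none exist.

no solution exists

With z = 1, w = 0, y = 1, x = 0 fixed, none of the 2 settings of u give g7 = 0.
For example, with u=1:
g1 = z NAND u = 1 NAND 1 = 0
g2 = g1 NAND y = 0 NAND 1 = 1
g3 = g2 NOR x = 1 NOR 0 = 0
g4 = NOT g3 = NOT 0 = 1
g5 = g4 NOR w = 1 NOR 0 = 0
g6 = x NAND g5 = 0 NAND 0 = 1
g7 = g6 AND z = 1 AND 1 = 1
giving g7 = 1 ≠ 0.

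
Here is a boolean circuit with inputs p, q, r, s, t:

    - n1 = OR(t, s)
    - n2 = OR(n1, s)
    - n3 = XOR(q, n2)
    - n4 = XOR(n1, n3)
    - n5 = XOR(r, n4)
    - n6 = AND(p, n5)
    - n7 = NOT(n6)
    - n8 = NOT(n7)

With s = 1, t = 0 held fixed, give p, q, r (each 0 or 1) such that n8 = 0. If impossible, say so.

p=0, q=1, r=1

Check with s = 1, t = 0 and p=0, q=1, r=1:
n1 = OR(t, s) = OR(0, 1) = 1
n2 = OR(n1, s) = OR(1, 1) = 1
n3 = XOR(q, n2) = XOR(1, 1) = 0
n4 = XOR(n1, n3) = XOR(1, 0) = 1
n5 = XOR(r, n4) = XOR(1, 1) = 0
n6 = AND(p, n5) = AND(0, 0) = 0
n7 = NOT(n6) = NOT 0 = 1
n8 = NOT(n7) = NOT 1 = 0
So n8 = 0.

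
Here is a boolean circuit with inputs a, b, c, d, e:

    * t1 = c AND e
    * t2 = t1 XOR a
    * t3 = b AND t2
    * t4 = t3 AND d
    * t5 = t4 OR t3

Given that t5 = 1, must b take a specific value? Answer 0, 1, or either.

t5 = t4 OR t3 must be 1, so at least one of t4, t3 is 1.
Every assignment with t5 = 1 has b = 1; there are 8 such assignment(s).

1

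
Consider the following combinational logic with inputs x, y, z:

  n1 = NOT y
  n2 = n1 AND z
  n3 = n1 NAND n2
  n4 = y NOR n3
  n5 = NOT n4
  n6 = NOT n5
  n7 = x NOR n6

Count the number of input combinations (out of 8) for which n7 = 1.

3

n7 = x NOR n6 must be 1, so both x = 0 and n6 = 0.
n6 = NOT n5 must be 0, so n5 = 1.
n5 = NOT n4 must be 1, so n4 = 0.
Satisfying assignments:
  x=0, y=0, z=0
  x=0, y=1, z=0
  x=0, y=1, z=1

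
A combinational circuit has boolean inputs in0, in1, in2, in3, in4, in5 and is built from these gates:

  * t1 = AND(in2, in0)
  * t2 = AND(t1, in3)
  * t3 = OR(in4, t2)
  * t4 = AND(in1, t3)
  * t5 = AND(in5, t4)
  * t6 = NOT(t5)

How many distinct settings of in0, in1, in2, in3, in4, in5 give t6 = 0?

t6 = NOT(t5) must be 0, so t5 = 1.
t5 = AND(in5, t4) must be 1, so both in5 = 1 and t4 = 1.
t4 = AND(in1, t3) must be 1, so both in1 = 1 and t3 = 1.
Enumerating the 64 input combinations, 9 give t6 = 0 and 55 give t6 = 1.

9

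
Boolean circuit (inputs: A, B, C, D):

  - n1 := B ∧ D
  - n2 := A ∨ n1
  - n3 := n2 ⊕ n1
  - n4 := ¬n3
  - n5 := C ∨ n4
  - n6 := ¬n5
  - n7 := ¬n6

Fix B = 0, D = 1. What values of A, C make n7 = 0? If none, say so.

A=1, C=0

n7 = ¬n6 must be 0, so n6 = 1.
n6 = ¬n5 must be 1, so n5 = 0.
Check with B = 0, D = 1 and A=1, C=0:
n1 = B ∧ D = 0 ∧ 1 = 0
n2 = A ∨ n1 = 1 ∨ 0 = 1
n3 = n2 ⊕ n1 = 1 ⊕ 0 = 1
n4 = ¬n3 = ¬1 = 0
n5 = C ∨ n4 = 0 ∨ 0 = 0
n6 = ¬n5 = ¬0 = 1
n7 = ¬n6 = ¬1 = 0
So n7 = 0.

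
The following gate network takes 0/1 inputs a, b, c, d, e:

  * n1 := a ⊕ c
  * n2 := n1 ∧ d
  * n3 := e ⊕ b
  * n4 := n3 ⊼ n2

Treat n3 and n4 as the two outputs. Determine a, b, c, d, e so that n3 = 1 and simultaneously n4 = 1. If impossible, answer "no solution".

Check with a=1, b=1, c=1, d=1, e=0:
n1 = a ⊕ c = 1 ⊕ 1 = 0
n2 = n1 ∧ d = 0 ∧ 1 = 0
n3 = e ⊕ b = 0 ⊕ 1 = 1
n4 = n3 ⊼ n2 = 1 ⊼ 0 = 1
So n3 = 1 and n4 = 1.

a=1, b=1, c=1, d=1, e=0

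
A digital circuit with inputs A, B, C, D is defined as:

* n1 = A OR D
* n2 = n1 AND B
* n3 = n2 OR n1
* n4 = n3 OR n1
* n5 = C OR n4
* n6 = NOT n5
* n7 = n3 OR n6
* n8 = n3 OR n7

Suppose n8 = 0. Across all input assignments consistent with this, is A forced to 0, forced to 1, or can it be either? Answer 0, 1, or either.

n8 = n3 OR n7 must be 0, so both n3 = 0 and n7 = 0.
n3 = n2 OR n1 must be 0, so both n2 = 0 and n1 = 0.
n7 = n3 OR n6 must be 0, so both n3 = 0 and n6 = 0.
Every assignment with n8 = 0 has A = 0; there are 2 such assignment(s).
  A=0, B=0, C=1, D=0
  A=0, B=1, C=1, D=0

0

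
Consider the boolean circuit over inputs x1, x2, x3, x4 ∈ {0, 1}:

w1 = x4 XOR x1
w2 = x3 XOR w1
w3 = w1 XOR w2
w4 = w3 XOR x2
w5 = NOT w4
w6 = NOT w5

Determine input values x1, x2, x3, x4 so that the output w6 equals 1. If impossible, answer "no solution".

Check with x1=1 x2=0 x3=1 x4=0:
w1 = x4 XOR x1 = 0 XOR 1 = 1
w2 = x3 XOR w1 = 1 XOR 1 = 0
w3 = w1 XOR w2 = 1 XOR 0 = 1
w4 = w3 XOR x2 = 1 XOR 0 = 1
w5 = NOT w4 = NOT 1 = 0
w6 = NOT w5 = NOT 0 = 1
So w6 = 1 as required.

x1=1 x2=0 x3=1 x4=0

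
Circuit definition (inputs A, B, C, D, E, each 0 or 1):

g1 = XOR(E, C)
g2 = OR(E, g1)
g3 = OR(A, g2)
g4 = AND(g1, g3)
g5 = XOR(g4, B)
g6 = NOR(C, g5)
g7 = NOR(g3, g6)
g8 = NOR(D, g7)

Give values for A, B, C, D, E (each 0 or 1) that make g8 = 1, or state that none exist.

g8 = NOR(D, g7) must be 1, so both D = 0 and g7 = 0.
g7 = NOR(g3, g6) must be 0, so at least one of g3, g6 is 1.
Check with A=0, B=1, C=1, D=0, E=1:
g1 = XOR(E, C) = XOR(1, 1) = 0
g2 = OR(E, g1) = OR(1, 0) = 1
g3 = OR(A, g2) = OR(0, 1) = 1
g4 = AND(g1, g3) = AND(0, 1) = 0
g5 = XOR(g4, B) = XOR(0, 1) = 1
g6 = NOR(C, g5) = NOR(1, 1) = 0
g7 = NOR(g3, g6) = NOR(1, 0) = 0
g8 = NOR(D, g7) = NOR(0, 0) = 1
So g8 = 1 as required.

A=0, B=1, C=1, D=0, E=1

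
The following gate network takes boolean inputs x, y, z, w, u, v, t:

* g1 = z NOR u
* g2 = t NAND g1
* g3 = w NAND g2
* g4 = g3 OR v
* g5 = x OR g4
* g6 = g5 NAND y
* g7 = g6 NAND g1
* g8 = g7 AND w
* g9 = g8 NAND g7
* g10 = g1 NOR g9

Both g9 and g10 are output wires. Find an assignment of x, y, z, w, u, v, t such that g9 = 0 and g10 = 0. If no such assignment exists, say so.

Check with x=1, y=1, z=0, w=1, u=0, v=1, t=0:
g1 = z NOR u = 0 NOR 0 = 1
g2 = t NAND g1 = 0 NAND 1 = 1
g3 = w NAND g2 = 1 NAND 1 = 0
g4 = g3 OR v = 0 OR 1 = 1
g5 = x OR g4 = 1 OR 1 = 1
g6 = g5 NAND y = 1 NAND 1 = 0
g7 = g6 NAND g1 = 0 NAND 1 = 1
g8 = g7 AND w = 1 AND 1 = 1
g9 = g8 NAND g7 = 1 NAND 1 = 0
g10 = g1 NOR g9 = 1 NOR 0 = 0
So g9 = 0 and g10 = 0.

x=1, y=1, z=0, w=1, u=0, v=1, t=0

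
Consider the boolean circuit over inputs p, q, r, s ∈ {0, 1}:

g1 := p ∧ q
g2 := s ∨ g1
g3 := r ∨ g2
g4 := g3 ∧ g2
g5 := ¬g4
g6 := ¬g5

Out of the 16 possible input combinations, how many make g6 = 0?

g6 = ¬g5 must be 0, so g5 = 1.
Enumerating the 16 input combinations, 6 give g6 = 0 and 10 give g6 = 1.

6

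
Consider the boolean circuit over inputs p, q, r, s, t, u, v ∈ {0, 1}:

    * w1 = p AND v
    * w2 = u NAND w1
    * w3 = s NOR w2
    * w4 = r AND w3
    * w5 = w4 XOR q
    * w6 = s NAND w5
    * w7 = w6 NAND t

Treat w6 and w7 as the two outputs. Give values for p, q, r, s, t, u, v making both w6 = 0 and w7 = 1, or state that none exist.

Check with p=0, q=1, r=1, s=1, t=0, u=0, v=1:
w1 = p AND v = 0 AND 1 = 0
w2 = u NAND w1 = 0 NAND 0 = 1
w3 = s NOR w2 = 1 NOR 1 = 0
w4 = r AND w3 = 1 AND 0 = 0
w5 = w4 XOR q = 0 XOR 1 = 1
w6 = s NAND w5 = 1 NAND 1 = 0
w7 = w6 NAND t = 0 NAND 0 = 1
So w6 = 0 and w7 = 1.

p=0, q=1, r=1, s=1, t=0, u=0, v=1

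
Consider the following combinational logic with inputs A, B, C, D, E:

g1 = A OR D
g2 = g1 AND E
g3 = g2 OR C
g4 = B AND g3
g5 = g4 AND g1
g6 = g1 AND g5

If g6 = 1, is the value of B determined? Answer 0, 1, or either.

1

g6 = g1 AND g5 must be 1, so both g1 = 1 and g5 = 1.
Every assignment with g6 = 1 has B = 1; there are 9 such assignment(s).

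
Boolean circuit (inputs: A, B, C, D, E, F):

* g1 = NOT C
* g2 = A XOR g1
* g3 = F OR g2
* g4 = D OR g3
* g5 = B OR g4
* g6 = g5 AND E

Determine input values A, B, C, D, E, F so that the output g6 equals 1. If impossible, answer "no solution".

A=1, B=1, C=0, D=1, E=1, F=0

g6 = g5 AND E must be 1, so both g5 = 1 and E = 1.
g5 = B OR g4 must be 1, so at least one of B, g4 is 1.
Check with A=1, B=1, C=0, D=1, E=1, F=0:
g1 = NOT C = NOT 0 = 1
g2 = A XOR g1 = 1 XOR 1 = 0
g3 = F OR g2 = 0 OR 0 = 0
g4 = D OR g3 = 1 OR 0 = 1
g5 = B OR g4 = 1 OR 1 = 1
g6 = g5 AND E = 1 AND 1 = 1
So g6 = 1 as required.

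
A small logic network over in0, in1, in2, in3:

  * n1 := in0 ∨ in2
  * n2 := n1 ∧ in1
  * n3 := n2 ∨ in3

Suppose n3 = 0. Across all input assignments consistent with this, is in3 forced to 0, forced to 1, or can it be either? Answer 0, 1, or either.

0

n3 = n2 ∨ in3 must be 0, so both n2 = 0 and in3 = 0.
n2 = n1 ∧ in1 must be 0, so at least one of n1, in1 is 0.
Every assignment with n3 = 0 has in3 = 0; there are 5 such assignment(s).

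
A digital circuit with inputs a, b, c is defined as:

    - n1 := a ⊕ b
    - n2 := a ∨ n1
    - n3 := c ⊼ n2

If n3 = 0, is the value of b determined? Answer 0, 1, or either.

either

Both values of b occur among assignments with n3 = 0:
  b=0: a=1, b=0, c=1
  b=1: a=0, b=1, c=1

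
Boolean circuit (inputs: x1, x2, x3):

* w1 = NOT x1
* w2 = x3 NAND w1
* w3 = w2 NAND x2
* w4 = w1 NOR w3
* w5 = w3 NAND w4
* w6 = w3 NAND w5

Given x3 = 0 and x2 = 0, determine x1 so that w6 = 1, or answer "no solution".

no solution exists

With x3 = 0 and x2 = 0 fixed, none of the 2 settings of x1 give w6 = 1.
For example, with x1=1:
w1 = NOT x1 = NOT 1 = 0
w2 = x3 NAND w1 = 0 NAND 0 = 1
w3 = w2 NAND x2 = 1 NAND 0 = 1
w4 = w1 NOR w3 = 0 NOR 1 = 0
w5 = w3 NAND w4 = 1 NAND 0 = 1
w6 = w3 NAND w5 = 1 NAND 1 = 0
giving w6 = 0 ≠ 1.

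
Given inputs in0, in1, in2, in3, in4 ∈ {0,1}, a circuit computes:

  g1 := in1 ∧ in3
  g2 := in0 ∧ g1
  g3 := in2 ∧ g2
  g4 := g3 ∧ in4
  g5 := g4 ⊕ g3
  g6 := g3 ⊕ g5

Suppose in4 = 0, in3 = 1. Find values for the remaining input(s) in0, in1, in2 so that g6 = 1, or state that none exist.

no solution exists

With in4 = 0, in3 = 1 fixed, none of the 8 settings of in0, in1, in2 give g6 = 1.
For example, with in0=1, in1=1, in2=1:
g1 = in1 ∧ in3 = 1 ∧ 1 = 1
g2 = in0 ∧ g1 = 1 ∧ 1 = 1
g3 = in2 ∧ g2 = 1 ∧ 1 = 1
g4 = g3 ∧ in4 = 1 ∧ 0 = 0
g5 = g4 ⊕ g3 = 0 ⊕ 1 = 1
g6 = g3 ⊕ g5 = 1 ⊕ 1 = 0
giving g6 = 0 ≠ 1.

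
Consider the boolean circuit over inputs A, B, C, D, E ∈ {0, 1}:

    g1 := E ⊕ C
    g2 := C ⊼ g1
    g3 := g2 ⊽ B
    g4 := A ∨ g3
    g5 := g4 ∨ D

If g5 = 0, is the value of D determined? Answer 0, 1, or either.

g5 = g4 ∨ D must be 0, so both g4 = 0 and D = 0.
Every assignment with g5 = 0 has D = 0; there are 7 such assignment(s).

0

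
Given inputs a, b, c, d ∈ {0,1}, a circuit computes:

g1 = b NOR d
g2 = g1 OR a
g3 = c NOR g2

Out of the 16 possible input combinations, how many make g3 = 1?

3

g3 = c NOR g2 must be 1, so both c = 0 and g2 = 0.
g2 = g1 OR a must be 0, so both g1 = 0 and a = 0.
Enumerating the 16 input combinations, 3 give g3 = 1 and 13 give g3 = 0.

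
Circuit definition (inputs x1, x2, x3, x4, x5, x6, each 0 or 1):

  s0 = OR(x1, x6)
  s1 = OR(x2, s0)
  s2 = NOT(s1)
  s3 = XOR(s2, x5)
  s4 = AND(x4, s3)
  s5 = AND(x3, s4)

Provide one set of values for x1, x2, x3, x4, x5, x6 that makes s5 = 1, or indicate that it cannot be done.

x1=0, x2=0, x3=1, x4=1, x5=1, x6=1

Check with x1=0, x2=0, x3=1, x4=1, x5=1, x6=1:
s0 = OR(x1, x6) = OR(0, 1) = 1
s1 = OR(x2, s0) = OR(0, 1) = 1
s2 = NOT(s1) = NOT 1 = 0
s3 = XOR(s2, x5) = XOR(0, 1) = 1
s4 = AND(x4, s3) = AND(1, 1) = 1
s5 = AND(x3, s4) = AND(1, 1) = 1
So s5 = 1 as required.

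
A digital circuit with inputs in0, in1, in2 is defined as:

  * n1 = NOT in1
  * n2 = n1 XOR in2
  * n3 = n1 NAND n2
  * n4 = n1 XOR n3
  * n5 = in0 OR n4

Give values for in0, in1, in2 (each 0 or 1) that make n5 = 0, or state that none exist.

in0=0, in1=0, in2=1

Check with in0=0, in1=0, in2=1:
n1 = NOT in1 = NOT 0 = 1
n2 = n1 XOR in2 = 1 XOR 1 = 0
n3 = n1 NAND n2 = 1 NAND 0 = 1
n4 = n1 XOR n3 = 1 XOR 1 = 0
n5 = in0 OR n4 = 0 OR 0 = 0
So n5 = 0 as required.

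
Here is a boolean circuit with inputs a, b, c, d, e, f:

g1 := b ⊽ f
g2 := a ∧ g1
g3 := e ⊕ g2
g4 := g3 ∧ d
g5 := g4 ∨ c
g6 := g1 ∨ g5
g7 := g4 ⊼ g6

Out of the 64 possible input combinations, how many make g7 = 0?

16

g7 = g4 ⊼ g6 must be 0, so both g4 = 1 and g6 = 1.
g4 = g3 ∧ d must be 1, so both g3 = 1 and d = 1.
Enumerating the 64 input combinations, 16 give g7 = 0 and 48 give g7 = 1.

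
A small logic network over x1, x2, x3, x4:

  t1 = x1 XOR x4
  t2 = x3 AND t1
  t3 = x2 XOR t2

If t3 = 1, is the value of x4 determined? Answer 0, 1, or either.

either

Both values of x4 occur among assignments with t3 = 1:
  x4=0: x1=0, x2=1, x3=0, x4=0
  x4=1: x1=0, x2=0, x3=1, x4=1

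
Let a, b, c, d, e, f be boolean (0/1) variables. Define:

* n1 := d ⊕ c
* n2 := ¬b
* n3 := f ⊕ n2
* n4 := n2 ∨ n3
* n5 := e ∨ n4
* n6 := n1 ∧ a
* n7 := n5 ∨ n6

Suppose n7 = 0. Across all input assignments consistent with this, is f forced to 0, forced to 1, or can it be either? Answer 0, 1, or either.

n7 = n5 ∨ n6 must be 0, so both n5 = 0 and n6 = 0.
Every assignment with n7 = 0 has f = 0; there are 6 such assignment(s).

0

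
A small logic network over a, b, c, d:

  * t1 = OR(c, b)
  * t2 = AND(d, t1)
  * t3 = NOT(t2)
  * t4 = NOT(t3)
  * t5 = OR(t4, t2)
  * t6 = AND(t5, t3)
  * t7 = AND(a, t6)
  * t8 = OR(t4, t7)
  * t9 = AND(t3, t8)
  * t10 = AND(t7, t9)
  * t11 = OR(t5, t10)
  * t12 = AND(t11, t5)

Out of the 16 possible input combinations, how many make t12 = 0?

t12 = AND(t11, t5) must be 0, so at least one of t11, t5 is 0.
Enumerating the 16 input combinations, 10 give t12 = 0 and 6 give t12 = 1.

10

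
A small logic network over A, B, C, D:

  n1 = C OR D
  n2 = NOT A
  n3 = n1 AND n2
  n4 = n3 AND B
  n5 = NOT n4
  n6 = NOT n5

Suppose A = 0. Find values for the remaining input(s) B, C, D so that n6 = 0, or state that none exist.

B=0, C=1, D=0

n6 = NOT n5 must be 0, so n5 = 1.
n5 = NOT n4 must be 1, so n4 = 0.
Check with A = 0 and B=0, C=1, D=0:
n1 = C OR D = 1 OR 0 = 1
n2 = NOT A = NOT 0 = 1
n3 = n1 AND n2 = 1 AND 1 = 1
n4 = n3 AND B = 1 AND 0 = 0
n5 = NOT n4 = NOT 0 = 1
n6 = NOT n5 = NOT 1 = 0
So n6 = 0.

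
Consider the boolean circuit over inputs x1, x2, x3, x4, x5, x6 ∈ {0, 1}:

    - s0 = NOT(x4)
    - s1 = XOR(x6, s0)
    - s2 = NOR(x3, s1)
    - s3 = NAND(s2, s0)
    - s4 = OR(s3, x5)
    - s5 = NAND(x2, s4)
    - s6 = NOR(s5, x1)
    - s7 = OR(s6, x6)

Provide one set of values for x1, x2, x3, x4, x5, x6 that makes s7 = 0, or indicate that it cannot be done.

s7 = OR(s6, x6) must be 0, so both s6 = 0 and x6 = 0.
Check with x1=0, x2=0, x3=0, x4=1, x5=1, x6=0:
s0 = NOT(x4) = NOT 1 = 0
s1 = XOR(x6, s0) = XOR(0, 0) = 0
s2 = NOR(x3, s1) = NOR(0, 0) = 1
s3 = NAND(s2, s0) = NAND(1, 0) = 1
s4 = OR(s3, x5) = OR(1, 1) = 1
s5 = NAND(x2, s4) = NAND(0, 1) = 1
s6 = NOR(s5, x1) = NOR(1, 0) = 0
s7 = OR(s6, x6) = OR(0, 0) = 0
So s7 = 0 as required.

x1=0, x2=0, x3=0, x4=1, x5=1, x6=0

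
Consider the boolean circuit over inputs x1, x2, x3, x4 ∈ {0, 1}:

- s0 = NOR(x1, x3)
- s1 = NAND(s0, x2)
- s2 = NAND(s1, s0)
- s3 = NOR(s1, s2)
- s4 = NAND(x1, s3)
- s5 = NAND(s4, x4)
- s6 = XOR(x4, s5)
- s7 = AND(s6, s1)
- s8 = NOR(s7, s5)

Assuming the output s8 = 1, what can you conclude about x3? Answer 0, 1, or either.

s8 = NOR(s7, s5) must be 1, so both s7 = 0 and s5 = 0.
s7 = AND(s6, s1) must be 0, so at least one of s6, s1 is 0.
Every assignment with s8 = 1 has x3 = 0; there are 1 such assignment(s).
  x1=0, x2=1, x3=0, x4=1

0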